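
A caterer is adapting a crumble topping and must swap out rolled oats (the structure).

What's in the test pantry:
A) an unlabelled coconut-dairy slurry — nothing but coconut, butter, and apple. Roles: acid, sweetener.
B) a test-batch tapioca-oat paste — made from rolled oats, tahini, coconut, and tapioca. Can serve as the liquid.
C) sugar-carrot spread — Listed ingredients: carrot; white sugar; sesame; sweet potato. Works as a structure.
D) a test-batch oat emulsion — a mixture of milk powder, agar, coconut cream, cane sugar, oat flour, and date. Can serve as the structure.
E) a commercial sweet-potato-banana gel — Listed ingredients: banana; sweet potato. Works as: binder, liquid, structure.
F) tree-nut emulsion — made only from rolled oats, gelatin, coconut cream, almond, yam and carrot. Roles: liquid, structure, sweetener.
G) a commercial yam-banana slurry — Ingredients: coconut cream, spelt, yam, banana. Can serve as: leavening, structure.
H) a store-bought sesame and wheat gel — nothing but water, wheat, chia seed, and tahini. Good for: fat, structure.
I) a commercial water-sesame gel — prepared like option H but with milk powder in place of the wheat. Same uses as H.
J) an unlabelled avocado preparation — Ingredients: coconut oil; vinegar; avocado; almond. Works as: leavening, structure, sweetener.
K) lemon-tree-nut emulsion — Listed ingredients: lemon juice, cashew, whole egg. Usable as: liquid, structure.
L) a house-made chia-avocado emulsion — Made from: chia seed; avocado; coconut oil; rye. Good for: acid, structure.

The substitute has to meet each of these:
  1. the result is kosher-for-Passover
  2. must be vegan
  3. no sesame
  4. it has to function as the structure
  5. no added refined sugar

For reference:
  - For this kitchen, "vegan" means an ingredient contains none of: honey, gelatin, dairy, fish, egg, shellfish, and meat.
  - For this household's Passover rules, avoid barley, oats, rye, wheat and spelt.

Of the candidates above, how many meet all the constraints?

2

A: not usable as a structure; has butter, so not vegan — no
B: not usable as a structure; has rolled oats, so not kosher-for-Passover (and 1 more) — out
C: has sesame, so not sesame-free; has white sugar, so not no-added-sugar — reject
D: has milk powder, so not vegan; has oat flour, so not kosher-for-Passover (and 1 more) — out
E: only banana and sweet potato; none excluded — valid
F: has gelatin, so not vegan; has rolled oats, so not kosher-for-Passover — out
G: has spelt, so not kosher-for-Passover — no
H: has wheat, so not kosher-for-Passover; has tahini, so not sesame-free — out
I: has milk powder, so not vegan; has tahini, so not sesame-free — out
J: coconut oil and almond etc. — none of it excluded — keep
K: has whole egg, so not vegan — no
L: has rye, so not kosher-for-Passover — no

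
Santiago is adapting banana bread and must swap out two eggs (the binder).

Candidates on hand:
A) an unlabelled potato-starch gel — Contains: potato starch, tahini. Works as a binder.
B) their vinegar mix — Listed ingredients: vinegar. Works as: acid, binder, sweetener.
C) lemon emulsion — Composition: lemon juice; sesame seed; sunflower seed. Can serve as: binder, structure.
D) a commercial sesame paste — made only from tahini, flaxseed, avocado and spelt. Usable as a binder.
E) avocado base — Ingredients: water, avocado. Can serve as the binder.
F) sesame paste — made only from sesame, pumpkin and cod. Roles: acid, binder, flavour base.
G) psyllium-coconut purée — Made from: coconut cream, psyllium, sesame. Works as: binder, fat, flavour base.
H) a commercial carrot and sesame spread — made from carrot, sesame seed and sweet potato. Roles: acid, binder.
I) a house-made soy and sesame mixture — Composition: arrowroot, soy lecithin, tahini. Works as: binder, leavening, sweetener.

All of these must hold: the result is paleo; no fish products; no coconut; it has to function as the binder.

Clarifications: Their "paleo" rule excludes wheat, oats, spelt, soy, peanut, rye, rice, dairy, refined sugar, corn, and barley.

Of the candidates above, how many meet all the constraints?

A: every rule checks out — OK
B: only vinegar; none excluded — valid
C: only sesame seed, lemon juice, and sunflower seed; none excluded — OK
D: has spelt, so not paleo — out
E: nothing on the exclusion list — OK
F: has cod, so not fish-free — reject
G: has coconut cream, so not coconut-free — no
H: only sesame seed, carrot and sweet potato; none excluded — OK
I: has soy lecithin, so not paleo — no

5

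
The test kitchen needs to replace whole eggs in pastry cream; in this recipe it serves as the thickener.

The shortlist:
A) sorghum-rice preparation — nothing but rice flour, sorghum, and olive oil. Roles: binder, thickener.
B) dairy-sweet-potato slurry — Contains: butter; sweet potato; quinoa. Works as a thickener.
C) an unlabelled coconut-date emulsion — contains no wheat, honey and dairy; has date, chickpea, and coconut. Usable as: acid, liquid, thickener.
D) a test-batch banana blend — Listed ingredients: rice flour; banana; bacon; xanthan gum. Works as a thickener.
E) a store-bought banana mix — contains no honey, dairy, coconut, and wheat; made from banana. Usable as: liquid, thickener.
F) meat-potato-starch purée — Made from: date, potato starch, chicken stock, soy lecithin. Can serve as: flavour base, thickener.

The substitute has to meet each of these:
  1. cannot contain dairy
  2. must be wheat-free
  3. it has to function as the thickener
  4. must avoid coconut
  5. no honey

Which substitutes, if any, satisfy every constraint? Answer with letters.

A, D, E, F

A: works as a thickener, no honey, no wheat — OK
B: has butter, so not dairy-free — no
C: has coconut, so not coconut-free — out
D: bacon and rice flour etc. — none of it excluded — valid
E: works as a thickener, no dairy, no coconut — valid
F: chicken stock and soy lecithin etc. — none of it excluded — OK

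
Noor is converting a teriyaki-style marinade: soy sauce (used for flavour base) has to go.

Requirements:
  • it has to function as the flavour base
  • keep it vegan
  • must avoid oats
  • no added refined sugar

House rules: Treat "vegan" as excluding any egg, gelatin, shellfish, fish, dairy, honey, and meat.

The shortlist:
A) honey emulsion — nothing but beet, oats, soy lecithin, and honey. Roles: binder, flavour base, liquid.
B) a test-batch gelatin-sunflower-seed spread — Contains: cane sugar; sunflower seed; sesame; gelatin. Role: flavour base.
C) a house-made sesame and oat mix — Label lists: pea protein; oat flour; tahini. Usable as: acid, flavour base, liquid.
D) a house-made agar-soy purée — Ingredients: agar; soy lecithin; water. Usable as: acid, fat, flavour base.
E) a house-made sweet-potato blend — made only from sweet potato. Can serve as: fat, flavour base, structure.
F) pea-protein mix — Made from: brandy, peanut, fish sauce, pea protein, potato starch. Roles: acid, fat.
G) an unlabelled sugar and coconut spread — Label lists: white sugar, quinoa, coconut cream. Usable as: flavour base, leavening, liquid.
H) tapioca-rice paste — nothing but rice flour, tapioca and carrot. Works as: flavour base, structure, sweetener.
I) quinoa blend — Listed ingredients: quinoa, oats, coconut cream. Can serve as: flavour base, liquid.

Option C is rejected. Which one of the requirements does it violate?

oat-free

usable as a flavour base: satisfied
vegan: satisfied
no-added-sugar: satisfied
oat-free: has oat flour — fails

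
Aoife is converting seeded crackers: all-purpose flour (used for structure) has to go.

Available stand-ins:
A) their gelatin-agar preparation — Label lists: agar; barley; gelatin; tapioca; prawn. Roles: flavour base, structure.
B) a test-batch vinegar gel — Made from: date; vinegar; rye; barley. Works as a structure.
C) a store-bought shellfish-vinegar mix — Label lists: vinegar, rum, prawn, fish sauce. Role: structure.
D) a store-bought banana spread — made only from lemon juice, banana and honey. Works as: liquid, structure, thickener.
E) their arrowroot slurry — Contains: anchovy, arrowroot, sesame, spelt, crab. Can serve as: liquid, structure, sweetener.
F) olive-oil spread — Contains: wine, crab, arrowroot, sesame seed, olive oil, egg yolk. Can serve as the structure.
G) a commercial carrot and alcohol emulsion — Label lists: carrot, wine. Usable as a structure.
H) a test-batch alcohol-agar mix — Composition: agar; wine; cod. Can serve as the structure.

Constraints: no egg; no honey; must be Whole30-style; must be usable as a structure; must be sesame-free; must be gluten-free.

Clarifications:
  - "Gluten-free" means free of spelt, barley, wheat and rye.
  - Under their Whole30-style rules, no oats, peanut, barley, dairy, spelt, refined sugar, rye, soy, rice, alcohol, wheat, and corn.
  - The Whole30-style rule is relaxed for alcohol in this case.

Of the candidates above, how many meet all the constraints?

A: has barley, so not gluten-free; has barley, so not Whole30-style — no
B: has barley, so not gluten-free; has barley, so not Whole30-style — out
C: alcohol is permitted under the Whole30-style carve-out; nothing else excluded — keep
D: has honey, so not honey-free — out
E: has spelt, so not gluten-free; has spelt, so not Whole30-style (and 1 more) — out
F: has sesame seed, so not sesame-free; has egg yolk, so not egg-free — reject
G: alcohol is permitted under the Whole30-style carve-out; nothing else excluded — keep
H: alcohol is permitted under the Whole30-style carve-out; nothing else excluded — keep

3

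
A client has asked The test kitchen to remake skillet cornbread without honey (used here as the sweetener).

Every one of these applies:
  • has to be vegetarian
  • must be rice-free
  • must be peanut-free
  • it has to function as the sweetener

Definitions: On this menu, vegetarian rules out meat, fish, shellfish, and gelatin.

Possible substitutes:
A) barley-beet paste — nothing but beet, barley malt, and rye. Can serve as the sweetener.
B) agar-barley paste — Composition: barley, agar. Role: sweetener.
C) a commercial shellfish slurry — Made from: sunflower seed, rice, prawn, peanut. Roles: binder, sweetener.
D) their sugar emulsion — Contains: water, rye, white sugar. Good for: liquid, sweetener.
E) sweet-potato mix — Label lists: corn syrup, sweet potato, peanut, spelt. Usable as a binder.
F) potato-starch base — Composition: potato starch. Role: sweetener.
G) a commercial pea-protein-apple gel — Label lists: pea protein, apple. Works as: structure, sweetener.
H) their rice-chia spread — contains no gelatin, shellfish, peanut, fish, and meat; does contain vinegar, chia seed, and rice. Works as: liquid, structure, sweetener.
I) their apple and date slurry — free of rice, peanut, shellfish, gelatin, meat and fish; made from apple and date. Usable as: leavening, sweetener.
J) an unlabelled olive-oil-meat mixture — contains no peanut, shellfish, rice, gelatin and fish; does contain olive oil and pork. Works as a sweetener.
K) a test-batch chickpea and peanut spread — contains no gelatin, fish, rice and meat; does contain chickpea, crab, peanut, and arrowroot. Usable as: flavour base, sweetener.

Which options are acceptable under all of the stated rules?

A: vegetarian, no rice — OK
B: only barley and agar; none excluded — OK
C: has prawn, so not vegetarian; has peanut, so not peanut-free (and 1 more) — out
D: works as a sweetener, no peanut, no rice — OK
E: not usable as a sweetener; has peanut, so not peanut-free — no
F: nothing on the exclusion list — OK
G: nothing on the exclusion list — valid
H: has rice, so not rice-free — reject
I: no peanut, no rice — OK
J: has pork, so not vegetarian — reject
K: has crab, so not vegetarian; has peanut, so not peanut-free — reject

A, B, D, F, G, I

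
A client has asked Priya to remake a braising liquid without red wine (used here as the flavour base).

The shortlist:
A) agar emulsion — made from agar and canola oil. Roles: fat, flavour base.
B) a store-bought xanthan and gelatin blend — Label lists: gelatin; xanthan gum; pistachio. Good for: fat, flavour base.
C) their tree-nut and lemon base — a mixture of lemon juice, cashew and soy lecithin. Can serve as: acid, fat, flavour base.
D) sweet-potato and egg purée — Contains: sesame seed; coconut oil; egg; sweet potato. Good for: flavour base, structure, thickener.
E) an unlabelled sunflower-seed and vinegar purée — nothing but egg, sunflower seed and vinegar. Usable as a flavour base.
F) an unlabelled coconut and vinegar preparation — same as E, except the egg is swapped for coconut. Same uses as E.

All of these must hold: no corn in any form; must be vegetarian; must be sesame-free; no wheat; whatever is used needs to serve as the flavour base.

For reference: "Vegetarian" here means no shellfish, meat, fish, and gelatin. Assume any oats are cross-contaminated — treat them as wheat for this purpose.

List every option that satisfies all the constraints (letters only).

A, C, E, F

A: nothing on the exclusion list — OK
B: has gelatin, so not vegetarian — no
C: only soy lecithin, cashew, and lemon juice; none excluded — keep
D: has sesame seed, so not sesame-free — reject
E: only egg, sunflower seed and vinegar; none excluded — OK
F: all constraints satisfied — keep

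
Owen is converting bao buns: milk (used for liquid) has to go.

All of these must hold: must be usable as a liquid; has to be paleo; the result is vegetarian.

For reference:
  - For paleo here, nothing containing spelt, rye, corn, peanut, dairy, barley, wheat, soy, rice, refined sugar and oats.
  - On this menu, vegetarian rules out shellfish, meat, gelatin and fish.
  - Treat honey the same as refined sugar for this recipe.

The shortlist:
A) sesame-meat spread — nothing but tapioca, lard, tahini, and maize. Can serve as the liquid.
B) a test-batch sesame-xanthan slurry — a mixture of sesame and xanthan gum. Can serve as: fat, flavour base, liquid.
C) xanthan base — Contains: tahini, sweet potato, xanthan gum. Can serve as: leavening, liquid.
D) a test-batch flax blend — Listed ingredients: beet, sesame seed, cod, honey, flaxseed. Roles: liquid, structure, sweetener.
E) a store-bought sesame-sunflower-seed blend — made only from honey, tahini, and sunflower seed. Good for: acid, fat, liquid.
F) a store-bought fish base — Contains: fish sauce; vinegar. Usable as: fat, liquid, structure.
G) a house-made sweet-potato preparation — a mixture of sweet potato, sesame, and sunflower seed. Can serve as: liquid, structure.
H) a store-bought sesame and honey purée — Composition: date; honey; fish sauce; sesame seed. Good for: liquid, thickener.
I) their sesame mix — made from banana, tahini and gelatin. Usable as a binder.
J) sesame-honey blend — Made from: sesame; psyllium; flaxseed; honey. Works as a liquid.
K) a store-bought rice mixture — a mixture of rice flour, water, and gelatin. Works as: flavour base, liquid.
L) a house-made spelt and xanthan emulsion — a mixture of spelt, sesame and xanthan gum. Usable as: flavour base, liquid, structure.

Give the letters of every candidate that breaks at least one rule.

A: has maize, so not paleo; has lard, so not vegetarian — no
B: paleo, vegetarian — OK
C: only tahini, xanthan gum and sweet potato; none excluded — valid
D: has honey, so not paleo; has cod, so not vegetarian — no
E: has honey, so not paleo — no
F: has fish sauce, so not vegetarian — out
G: paleo, vegetarian — keep
H: has honey, so not paleo; has fish sauce, so not vegetarian — out
I: not usable as a liquid; has gelatin, so not vegetarian — no
J: has honey, so not paleo — reject
K: has rice flour, so not paleo; has gelatin, so not vegetarian — no
L: has spelt, so not paleo — out

A, D, E, F, H, I, J, K, L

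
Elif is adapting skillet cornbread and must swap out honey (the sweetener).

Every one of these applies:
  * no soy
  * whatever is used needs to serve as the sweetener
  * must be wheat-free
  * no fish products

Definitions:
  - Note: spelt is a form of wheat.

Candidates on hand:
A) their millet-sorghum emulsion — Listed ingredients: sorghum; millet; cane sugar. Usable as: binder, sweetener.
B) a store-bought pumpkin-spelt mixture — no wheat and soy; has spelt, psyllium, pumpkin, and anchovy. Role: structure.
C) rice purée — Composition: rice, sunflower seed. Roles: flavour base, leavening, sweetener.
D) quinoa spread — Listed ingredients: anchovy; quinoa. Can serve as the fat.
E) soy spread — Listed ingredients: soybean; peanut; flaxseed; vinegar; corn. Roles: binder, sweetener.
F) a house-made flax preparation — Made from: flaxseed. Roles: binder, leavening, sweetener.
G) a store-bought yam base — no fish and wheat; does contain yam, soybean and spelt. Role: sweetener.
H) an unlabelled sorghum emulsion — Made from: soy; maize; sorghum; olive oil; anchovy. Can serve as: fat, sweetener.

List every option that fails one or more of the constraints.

A: all constraints satisfied — keep
B: not usable as a sweetener; has spelt, so not wheat-free (and 1 more) — reject
C: no fish, no soy — valid
D: not usable as a sweetener; has anchovy, so not fish-free — out
E: has soybean, so not soy-free — no
F: every rule checks out — keep
G: has spelt, so not wheat-free; has soybean, so not soy-free — no
H: has anchovy, so not fish-free; has soy, so not soy-free — reject

B, D, E, G, H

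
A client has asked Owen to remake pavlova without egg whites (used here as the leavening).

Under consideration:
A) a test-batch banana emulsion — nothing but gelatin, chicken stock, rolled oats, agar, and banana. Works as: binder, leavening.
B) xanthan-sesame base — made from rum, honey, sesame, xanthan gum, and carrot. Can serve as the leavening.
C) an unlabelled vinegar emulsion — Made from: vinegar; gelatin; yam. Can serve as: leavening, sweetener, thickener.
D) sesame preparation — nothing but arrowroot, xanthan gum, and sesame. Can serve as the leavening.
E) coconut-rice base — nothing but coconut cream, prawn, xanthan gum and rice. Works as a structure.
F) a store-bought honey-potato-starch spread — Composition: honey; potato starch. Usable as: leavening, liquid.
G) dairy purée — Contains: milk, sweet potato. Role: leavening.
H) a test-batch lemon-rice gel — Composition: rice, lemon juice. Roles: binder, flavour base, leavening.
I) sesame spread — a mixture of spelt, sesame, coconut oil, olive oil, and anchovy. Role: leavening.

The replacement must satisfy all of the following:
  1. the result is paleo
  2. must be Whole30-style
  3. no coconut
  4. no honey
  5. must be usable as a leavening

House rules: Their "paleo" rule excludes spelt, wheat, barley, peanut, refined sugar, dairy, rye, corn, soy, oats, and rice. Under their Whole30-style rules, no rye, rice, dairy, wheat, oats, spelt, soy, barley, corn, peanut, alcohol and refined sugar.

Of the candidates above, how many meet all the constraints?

2

A: has rolled oats, so not paleo; has rolled oats, so not Whole30-style — out
B: has rum, so not Whole30-style; has honey, so not honey-free — reject
C: only gelatin, vinegar and yam; none excluded — OK
D: every rule checks out — valid
E: not usable as a leavening; has rice, so not paleo (and 2 more) — out
F: has honey, so not honey-free — reject
G: has milk, so not paleo; has milk, so not Whole30-style — out
H: has rice, so not paleo; has rice, so not Whole30-style — no
I: has spelt, so not paleo; has spelt, so not Whole30-style (and 1 more) — reject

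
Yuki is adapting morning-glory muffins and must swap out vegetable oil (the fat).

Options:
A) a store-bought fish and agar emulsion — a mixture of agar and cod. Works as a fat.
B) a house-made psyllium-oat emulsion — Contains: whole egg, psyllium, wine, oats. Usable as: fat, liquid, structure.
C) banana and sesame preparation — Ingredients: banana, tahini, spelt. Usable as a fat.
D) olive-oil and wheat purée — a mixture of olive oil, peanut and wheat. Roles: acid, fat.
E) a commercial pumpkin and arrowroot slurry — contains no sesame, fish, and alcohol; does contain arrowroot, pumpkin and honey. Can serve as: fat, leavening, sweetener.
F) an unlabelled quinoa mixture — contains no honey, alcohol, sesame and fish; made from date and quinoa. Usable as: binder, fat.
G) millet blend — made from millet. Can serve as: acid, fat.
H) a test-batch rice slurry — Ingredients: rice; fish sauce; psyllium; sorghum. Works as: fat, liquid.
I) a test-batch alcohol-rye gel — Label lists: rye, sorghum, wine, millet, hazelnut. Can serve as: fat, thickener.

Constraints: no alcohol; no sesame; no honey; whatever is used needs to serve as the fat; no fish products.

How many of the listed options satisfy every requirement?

A: has cod, so not fish-free — out
B: has wine, so not alcohol-free — out
C: has tahini, so not sesame-free — no
D: only peanut, wheat and olive oil; none excluded — keep
E: has honey, so not honey-free — out
F: all constraints satisfied — keep
G: nothing on the exclusion list — keep
H: has fish sauce, so not fish-free — out
I: has wine, so not alcohol-free — reject

3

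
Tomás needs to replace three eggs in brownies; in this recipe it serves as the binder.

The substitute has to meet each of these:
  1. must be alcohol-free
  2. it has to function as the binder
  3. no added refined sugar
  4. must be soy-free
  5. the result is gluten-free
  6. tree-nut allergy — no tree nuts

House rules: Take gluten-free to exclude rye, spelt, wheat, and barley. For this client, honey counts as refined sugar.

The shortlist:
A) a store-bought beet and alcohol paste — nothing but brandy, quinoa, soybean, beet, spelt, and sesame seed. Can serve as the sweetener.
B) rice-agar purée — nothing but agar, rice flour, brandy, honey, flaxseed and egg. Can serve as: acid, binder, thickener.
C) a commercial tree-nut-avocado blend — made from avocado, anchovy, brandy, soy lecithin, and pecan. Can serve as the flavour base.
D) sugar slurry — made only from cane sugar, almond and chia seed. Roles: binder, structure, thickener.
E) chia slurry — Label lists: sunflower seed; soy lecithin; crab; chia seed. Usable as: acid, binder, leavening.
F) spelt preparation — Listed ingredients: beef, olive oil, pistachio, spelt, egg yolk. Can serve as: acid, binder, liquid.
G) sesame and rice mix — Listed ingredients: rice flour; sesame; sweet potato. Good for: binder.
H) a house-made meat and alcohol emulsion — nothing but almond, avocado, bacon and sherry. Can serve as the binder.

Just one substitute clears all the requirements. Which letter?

A: not usable as a binder; has spelt, so not gluten-free (and 2 more) — no
B: has brandy, so not alcohol-free; has honey, so not no-added-sugar — reject
C: not usable as a binder; has brandy, so not alcohol-free (and 2 more) — no
D: has almond, so not tree-nut-free; has cane sugar, so not no-added-sugar — no
E: has soy lecithin, so not soy-free — reject
F: has spelt, so not gluten-free; has pistachio, so not tree-nut-free — out
G: only rice flour, sesame, and sweet potato; none excluded — valid
H: has sherry, so not alcohol-free; has almond, so not tree-nut-free — reject

G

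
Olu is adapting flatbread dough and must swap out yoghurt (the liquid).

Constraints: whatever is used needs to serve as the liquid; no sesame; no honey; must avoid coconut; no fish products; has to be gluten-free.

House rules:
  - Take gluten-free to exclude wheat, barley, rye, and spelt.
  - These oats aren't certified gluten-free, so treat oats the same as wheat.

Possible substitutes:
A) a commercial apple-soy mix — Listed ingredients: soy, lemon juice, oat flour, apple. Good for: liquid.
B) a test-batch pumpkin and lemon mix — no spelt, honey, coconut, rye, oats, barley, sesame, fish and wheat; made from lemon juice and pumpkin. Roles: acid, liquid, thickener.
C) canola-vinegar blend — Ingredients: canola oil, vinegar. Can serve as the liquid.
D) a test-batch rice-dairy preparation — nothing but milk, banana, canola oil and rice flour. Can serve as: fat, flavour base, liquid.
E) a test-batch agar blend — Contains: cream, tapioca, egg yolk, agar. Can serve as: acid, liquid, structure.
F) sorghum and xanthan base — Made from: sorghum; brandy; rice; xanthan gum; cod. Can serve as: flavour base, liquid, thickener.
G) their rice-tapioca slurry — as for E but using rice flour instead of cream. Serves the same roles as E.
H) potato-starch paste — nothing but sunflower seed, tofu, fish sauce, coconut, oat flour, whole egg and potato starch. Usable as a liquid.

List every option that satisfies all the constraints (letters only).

A: has oat flour, so not gluten-free — no
B: nothing on the exclusion list — OK
C: only canola oil and vinegar; none excluded — keep
D: works as a liquid, no honey, no coconut — OK
E: cream and egg yolk etc. — none of it excluded — OK
F: has cod, so not fish-free — out
G: egg yolk and rice flour etc. — none of it excluded — OK
H: has oat flour, so not gluten-free; has fish sauce, so not fish-free (and 1 more) — out

B, C, D, E, G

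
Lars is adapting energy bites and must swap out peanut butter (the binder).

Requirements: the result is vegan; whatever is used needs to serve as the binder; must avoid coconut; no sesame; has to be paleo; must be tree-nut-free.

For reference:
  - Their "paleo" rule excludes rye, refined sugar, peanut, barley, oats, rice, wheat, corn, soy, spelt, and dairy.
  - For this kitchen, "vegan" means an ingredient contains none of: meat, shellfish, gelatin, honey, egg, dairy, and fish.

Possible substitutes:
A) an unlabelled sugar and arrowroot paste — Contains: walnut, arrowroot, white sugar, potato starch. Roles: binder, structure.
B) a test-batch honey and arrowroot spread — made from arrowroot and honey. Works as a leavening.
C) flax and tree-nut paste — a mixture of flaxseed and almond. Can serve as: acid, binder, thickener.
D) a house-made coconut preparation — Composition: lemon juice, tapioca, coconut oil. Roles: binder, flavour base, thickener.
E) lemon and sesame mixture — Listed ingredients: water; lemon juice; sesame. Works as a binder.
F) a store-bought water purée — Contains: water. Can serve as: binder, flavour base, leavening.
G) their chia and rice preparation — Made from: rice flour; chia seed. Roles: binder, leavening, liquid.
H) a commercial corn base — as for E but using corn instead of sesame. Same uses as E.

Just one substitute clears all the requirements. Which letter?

F

A: has white sugar, so not paleo; has walnut, so not tree-nut-free — out
B: not usable as a binder; has honey, so not vegan — reject
C: has almond, so not tree-nut-free — out
D: has coconut oil, so not coconut-free — reject
E: has sesame, so not sesame-free — no
F: only water; none excluded — keep
G: has rice flour, so not paleo — reject
H: has corn, so not paleo — out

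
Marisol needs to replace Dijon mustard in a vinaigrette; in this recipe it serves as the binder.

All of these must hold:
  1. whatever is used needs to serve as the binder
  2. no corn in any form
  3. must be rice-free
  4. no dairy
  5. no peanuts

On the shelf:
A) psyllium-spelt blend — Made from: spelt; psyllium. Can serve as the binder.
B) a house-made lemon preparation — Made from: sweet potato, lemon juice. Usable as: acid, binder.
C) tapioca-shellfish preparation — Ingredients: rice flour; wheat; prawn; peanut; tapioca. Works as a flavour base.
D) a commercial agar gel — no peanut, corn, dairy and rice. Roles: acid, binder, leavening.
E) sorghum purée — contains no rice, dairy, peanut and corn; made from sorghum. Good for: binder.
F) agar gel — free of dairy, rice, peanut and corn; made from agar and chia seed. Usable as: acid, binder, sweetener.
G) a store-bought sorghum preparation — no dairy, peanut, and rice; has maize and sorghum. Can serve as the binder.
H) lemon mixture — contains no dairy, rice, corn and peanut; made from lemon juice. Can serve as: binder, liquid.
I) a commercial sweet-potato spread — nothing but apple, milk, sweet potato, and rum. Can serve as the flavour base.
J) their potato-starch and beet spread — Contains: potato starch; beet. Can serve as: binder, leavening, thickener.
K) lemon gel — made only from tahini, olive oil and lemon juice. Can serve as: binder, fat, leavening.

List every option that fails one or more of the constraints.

C, G, I

A: all constraints satisfied — valid
B: no rice, no corn — valid
C: not usable as a binder; has peanut, so not peanut-free (and 1 more) — reject
D: all constraints satisfied — keep
E: no dairy, no corn — keep
F: nothing on the exclusion list — valid
G: has maize, so not corn-free — no
H: works as a binder, no rice, no peanut — keep
I: not usable as a binder; has milk, so not dairy-free — no
J: only potato starch and beet; none excluded — valid
K: only tahini, lemon juice and olive oil; none excluded — OK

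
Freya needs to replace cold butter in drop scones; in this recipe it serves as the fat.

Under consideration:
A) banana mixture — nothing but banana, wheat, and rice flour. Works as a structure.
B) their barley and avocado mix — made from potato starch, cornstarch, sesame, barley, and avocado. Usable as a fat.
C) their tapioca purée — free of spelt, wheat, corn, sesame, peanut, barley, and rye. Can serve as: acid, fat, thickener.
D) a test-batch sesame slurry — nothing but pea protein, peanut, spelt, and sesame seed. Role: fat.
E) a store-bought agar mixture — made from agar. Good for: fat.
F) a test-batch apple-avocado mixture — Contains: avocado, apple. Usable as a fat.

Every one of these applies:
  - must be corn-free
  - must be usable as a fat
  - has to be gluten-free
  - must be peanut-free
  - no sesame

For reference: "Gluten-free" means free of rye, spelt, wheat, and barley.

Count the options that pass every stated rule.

A: not usable as a fat; has wheat, so not gluten-free — no
B: has barley, so not gluten-free; has sesame, so not sesame-free (and 1 more) — no
C: no corn, no peanut — OK
D: has spelt, so not gluten-free; has sesame seed, so not sesame-free (and 1 more) — reject
E: no peanut, no sesame — keep
F: only avocado and apple; none excluded — OK

3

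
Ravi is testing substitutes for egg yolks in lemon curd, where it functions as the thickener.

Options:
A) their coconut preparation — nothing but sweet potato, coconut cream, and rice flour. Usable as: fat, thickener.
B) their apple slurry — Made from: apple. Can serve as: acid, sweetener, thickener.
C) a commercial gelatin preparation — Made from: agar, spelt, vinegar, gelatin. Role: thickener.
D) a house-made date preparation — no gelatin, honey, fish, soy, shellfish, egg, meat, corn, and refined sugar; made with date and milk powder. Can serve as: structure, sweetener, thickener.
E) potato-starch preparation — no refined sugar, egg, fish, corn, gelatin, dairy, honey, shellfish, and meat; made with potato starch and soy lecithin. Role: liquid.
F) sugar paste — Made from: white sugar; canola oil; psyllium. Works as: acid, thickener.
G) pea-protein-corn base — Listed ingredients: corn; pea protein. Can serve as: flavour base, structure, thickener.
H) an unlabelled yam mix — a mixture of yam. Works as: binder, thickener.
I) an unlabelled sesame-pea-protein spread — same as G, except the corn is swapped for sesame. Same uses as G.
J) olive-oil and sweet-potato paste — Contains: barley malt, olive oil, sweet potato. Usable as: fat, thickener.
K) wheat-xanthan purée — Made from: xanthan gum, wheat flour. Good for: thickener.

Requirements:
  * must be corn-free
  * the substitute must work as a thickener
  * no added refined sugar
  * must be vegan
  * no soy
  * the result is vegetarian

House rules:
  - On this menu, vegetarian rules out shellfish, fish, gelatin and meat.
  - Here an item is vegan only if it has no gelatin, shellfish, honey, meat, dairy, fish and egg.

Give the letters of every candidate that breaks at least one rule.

A: only coconut cream, rice flour and sweet potato; none excluded — valid
B: all constraints satisfied — OK
C: has gelatin, so not vegetarian; has gelatin, so not vegan — reject
D: has milk powder, so not vegan — reject
E: not usable as a thickener; has soy lecithin, so not soy-free — out
F: has white sugar, so not no-added-sugar — reject
G: has corn, so not corn-free — out
H: vegetarian, vegan — valid
I: every rule checks out — OK
J: only barley malt, sweet potato and olive oil; none excluded — keep
K: vegetarian, no refined sugar — OK

C, D, E, F, G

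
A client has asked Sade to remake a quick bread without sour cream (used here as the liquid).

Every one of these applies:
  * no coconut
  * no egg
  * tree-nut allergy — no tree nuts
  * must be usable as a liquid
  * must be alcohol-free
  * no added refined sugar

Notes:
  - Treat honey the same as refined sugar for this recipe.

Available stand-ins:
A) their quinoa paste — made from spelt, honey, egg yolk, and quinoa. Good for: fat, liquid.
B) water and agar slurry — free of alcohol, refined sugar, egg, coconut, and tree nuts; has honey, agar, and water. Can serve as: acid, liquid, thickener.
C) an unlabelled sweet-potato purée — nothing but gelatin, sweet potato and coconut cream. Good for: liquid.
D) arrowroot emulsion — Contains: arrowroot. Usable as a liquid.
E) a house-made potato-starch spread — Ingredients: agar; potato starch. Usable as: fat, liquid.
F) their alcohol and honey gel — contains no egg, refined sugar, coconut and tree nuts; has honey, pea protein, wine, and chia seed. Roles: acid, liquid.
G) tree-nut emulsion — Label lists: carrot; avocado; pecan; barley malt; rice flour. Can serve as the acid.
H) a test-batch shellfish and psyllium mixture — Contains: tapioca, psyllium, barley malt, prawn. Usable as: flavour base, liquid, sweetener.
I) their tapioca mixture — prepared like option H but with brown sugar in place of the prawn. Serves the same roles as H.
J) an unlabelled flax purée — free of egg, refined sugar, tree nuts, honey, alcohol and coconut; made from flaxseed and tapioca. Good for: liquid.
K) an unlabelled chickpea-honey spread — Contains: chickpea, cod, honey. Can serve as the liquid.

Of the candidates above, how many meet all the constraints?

A: has egg yolk, so not egg-free; has honey, so not no-added-sugar — no
B: has honey, so not no-added-sugar — reject
C: has coconut cream, so not coconut-free — out
D: only arrowroot; none excluded — OK
E: works as a liquid, no coconut, no egg — OK
F: has honey, so not no-added-sugar; has wine, so not alcohol-free — out
G: not usable as a liquid; has pecan, so not tree-nut-free — reject
H: every rule checks out — OK
I: has brown sugar, so not no-added-sugar — out
J: no coconut, no-added-sugar — valid
K: has honey, so not no-added-sugar — no

4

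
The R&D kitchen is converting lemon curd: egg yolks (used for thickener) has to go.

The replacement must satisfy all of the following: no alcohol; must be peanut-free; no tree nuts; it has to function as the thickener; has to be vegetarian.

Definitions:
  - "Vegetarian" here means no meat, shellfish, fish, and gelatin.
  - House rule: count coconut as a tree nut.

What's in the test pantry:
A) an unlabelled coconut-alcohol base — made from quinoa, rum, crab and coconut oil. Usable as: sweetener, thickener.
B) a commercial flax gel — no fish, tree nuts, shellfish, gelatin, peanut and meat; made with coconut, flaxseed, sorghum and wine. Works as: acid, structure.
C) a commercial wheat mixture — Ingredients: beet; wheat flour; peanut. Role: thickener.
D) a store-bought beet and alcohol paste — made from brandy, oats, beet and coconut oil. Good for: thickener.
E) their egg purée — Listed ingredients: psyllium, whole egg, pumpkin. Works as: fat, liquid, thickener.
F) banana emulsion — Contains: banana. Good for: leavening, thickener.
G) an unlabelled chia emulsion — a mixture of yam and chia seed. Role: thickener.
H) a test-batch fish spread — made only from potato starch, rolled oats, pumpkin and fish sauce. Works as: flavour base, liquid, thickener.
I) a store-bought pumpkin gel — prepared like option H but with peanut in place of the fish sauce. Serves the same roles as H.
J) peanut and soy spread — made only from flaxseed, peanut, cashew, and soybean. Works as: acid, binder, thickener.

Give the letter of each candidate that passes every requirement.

E, F, G

A: has crab, so not vegetarian; has coconut oil, so not tree-nut-free (and 1 more) — no
B: not usable as a thickener; has coconut, so not tree-nut-free (and 1 more) — reject
C: has peanut, so not peanut-free — no
D: has coconut oil, so not tree-nut-free; has brandy, so not alcohol-free — out
E: every rule checks out — keep
F: nothing on the exclusion list — valid
G: all constraints satisfied — keep
H: has fish sauce, so not vegetarian — out
I: has peanut, so not peanut-free — reject
J: has cashew, so not tree-nut-free; has peanut, so not peanut-free — reject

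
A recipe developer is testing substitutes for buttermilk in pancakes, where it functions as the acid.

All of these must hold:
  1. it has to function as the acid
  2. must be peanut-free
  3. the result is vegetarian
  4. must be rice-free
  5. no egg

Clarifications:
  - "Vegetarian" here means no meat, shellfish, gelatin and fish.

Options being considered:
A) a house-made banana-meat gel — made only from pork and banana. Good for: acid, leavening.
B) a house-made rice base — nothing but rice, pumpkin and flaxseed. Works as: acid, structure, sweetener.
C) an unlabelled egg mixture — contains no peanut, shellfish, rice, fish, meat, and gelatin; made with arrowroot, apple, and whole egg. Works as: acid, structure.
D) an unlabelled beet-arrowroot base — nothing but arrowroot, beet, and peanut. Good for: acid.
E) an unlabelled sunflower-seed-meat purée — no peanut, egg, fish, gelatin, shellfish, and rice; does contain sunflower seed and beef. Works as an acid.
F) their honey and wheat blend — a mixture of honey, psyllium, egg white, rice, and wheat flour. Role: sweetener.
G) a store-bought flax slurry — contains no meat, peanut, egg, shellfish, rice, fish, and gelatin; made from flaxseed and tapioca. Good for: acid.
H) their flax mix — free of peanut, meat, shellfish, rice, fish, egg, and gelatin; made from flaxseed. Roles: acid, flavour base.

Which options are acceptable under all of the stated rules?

G, H

A: has pork, so not vegetarian — reject
B: has rice, so not rice-free — reject
C: has whole egg, so not egg-free — no
D: has peanut, so not peanut-free — out
E: has beef, so not vegetarian — reject
F: not usable as an acid; has rice, so not rice-free (and 1 more) — reject
G: all constraints satisfied — keep
H: works as an acid, no peanut, no rice — OK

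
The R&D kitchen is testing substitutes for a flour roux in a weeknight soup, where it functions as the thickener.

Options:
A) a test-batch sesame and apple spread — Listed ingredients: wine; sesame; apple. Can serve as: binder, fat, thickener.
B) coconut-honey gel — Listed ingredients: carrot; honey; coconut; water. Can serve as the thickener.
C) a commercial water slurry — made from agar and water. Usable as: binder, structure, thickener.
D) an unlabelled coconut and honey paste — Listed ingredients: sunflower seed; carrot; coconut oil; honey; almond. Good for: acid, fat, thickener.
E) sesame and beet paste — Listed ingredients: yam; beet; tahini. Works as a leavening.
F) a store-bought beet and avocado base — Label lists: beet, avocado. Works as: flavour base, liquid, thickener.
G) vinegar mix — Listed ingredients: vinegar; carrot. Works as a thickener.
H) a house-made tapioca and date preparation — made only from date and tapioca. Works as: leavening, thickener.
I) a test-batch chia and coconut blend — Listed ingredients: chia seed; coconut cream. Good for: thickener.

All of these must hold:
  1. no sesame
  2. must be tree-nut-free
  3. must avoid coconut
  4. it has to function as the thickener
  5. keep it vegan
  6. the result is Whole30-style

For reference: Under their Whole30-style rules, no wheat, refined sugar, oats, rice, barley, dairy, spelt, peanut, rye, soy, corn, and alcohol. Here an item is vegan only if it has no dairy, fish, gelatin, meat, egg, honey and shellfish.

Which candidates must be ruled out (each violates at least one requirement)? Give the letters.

A: has wine, so not Whole30-style; has sesame, so not sesame-free — out
B: has honey, so not vegan; has coconut, so not coconut-free — reject
C: no coconut, Whole30-style — valid
D: has honey, so not vegan; has almond, so not tree-nut-free (and 1 more) — out
E: not usable as a thickener; has tahini, so not sesame-free — no
F: nothing on the exclusion list — valid
G: only carrot and vinegar; none excluded — valid
H: only tapioca and date; none excluded — keep
I: has coconut cream, so not coconut-free — reject

A, B, D, E, I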